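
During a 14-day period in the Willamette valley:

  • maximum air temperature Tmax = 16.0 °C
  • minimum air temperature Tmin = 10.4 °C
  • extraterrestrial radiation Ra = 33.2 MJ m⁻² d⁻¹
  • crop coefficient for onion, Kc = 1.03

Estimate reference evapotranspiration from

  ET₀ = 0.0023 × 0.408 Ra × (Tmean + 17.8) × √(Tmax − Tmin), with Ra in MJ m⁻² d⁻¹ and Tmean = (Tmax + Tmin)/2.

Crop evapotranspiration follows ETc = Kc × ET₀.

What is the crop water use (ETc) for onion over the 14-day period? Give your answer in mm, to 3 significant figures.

33.0 mm

Tmean = (16.0 + 10.4)/2 = 13.20 °C
0.408 Ra = 0.408 × 33.2 = 13.5456 mm/d equivalent
ET₀ = 0.0023 × 13.5456 × (13.20 + 17.8) × √5.6 = 0.0023 × 13.5456 × 31.00 × 2.3664 = 2.2855 mm/d
ETc = Kc × ET₀ = 1.03 × 2.2855 = 2.3541 mm/d
Over 14 days: 2.3541 × 14 = 32.957 mm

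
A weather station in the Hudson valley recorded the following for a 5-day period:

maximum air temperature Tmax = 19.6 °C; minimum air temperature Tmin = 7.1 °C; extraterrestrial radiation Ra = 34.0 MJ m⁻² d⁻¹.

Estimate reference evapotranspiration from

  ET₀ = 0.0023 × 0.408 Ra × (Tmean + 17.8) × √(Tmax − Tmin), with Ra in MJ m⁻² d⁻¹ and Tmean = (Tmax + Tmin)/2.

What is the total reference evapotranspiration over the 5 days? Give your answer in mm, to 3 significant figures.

17.6 mm

Tmean = (19.6 + 7.1)/2 = 13.35 °C
0.408 Ra = 0.408 × 34.0 = 13.8720 mm/d equivalent
ET₀ = 0.0023 × 13.8720 × (13.35 + 17.8) × √12.5 = 0.0023 × 13.8720 × 31.15 × 3.5355 = 3.5138 mm/d
Over 5 days: 3.5138 × 5 = 17.569 mm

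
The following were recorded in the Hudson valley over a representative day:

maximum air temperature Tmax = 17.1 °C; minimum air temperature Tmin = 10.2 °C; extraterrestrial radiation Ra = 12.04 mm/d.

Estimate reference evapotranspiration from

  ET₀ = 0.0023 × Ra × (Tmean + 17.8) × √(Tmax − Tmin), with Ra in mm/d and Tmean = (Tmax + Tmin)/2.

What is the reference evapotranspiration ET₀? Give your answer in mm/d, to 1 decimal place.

Tmean = (17.1 + 10.2)/2 = 13.65 °C
ET₀ = 0.0023 × 12.04 × (13.65 + 17.8) × √6.9 = 0.0023 × 12.04 × 31.45 × 2.6268 = 2.2877 mm/d

2.3 mm/d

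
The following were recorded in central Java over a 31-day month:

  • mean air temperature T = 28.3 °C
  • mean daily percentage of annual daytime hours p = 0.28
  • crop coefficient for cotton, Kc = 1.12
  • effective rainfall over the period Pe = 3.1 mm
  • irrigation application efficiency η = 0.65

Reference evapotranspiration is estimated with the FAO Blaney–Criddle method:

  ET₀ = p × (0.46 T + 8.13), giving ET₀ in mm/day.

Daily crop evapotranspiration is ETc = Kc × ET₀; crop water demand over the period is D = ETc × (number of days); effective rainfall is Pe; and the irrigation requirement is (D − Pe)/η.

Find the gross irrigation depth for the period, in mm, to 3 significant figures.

ET₀ = 0.28 × (0.46 × 28.3 + 8.13) = 0.28 × 21.148 = 5.9214 mm/d
ETc = Kc × ET₀ = 1.12 × 5.9214 = 6.6320 mm/d
Crop demand D = ETc × 31 d = 6.6320 × 31 = 205.592 mm
D − Pe = 205.592 − 3.1 = 202.492 mm
Gross irrigation = 202.492 / 0.65 = 311.526 mm

312 mm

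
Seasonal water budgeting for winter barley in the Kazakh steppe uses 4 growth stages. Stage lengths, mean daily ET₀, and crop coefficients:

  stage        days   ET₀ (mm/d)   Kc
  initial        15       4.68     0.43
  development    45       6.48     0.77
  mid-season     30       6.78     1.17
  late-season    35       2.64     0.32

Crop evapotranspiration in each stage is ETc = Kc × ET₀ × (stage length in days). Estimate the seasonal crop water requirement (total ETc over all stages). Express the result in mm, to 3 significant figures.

initial: 0.43 × 4.68 × 15 = 30.19 mm
development: 0.77 × 6.48 × 45 = 224.53 mm
mid-season: 1.17 × 6.78 × 30 = 237.98 mm
late-season: 0.32 × 2.64 × 35 = 29.57 mm
Seasonal total = 522.27 mm

522 mm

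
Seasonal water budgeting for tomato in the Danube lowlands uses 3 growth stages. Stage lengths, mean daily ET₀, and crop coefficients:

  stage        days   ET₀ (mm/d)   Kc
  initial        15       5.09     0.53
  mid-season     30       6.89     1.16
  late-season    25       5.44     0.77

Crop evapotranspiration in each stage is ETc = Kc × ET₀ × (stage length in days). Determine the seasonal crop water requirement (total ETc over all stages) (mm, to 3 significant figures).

initial: 0.53 × 5.09 × 15 = 40.47 mm
mid-season: 1.16 × 6.89 × 30 = 239.77 mm
late-season: 0.77 × 5.44 × 25 = 104.72 mm
Seasonal total = 384.96 mm

385 mm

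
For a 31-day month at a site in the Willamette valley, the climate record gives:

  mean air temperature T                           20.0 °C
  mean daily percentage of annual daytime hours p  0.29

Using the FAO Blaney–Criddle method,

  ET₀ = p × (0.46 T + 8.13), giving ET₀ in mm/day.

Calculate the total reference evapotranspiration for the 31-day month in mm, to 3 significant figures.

156 mm

ET₀ = 0.29 × (0.46 × 20.0 + 8.13) = 0.29 × 17.330 = 5.0257 mm/d
Monthly total = 5.0257 × 31 = 155.797 mm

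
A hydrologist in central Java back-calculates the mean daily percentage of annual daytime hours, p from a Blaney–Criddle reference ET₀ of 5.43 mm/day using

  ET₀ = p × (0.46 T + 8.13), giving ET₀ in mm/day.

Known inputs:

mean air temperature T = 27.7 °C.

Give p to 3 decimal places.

p = ET₀ / (0.46 T + 8.13) = 5.43 / (0.46 × 27.7 + 8.13) = 5.43 / 20.872 = 0.2602

0.260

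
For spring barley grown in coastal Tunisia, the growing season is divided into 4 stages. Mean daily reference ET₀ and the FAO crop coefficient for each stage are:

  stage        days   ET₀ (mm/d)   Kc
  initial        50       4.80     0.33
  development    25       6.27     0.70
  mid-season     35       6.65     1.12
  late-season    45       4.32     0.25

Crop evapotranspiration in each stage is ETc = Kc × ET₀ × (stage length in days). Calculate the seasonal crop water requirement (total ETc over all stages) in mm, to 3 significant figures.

498 mm

initial: 0.33 × 4.80 × 50 = 79.20 mm
development: 0.70 × 6.27 × 25 = 109.73 mm
mid-season: 1.12 × 6.65 × 35 = 260.68 mm
late-season: 0.25 × 4.32 × 45 = 48.60 mm
Seasonal total = 498.21 mm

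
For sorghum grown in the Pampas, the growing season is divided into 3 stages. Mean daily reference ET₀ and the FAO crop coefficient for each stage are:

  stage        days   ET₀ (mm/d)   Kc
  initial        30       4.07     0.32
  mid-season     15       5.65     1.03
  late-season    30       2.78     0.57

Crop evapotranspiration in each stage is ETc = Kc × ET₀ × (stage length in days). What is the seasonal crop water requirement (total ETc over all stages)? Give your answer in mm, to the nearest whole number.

174 mm

initial: 0.32 × 4.07 × 30 = 39.07 mm
mid-season: 1.03 × 5.65 × 15 = 87.29 mm
late-season: 0.57 × 2.78 × 30 = 47.54 mm
Seasonal total = 173.90 mm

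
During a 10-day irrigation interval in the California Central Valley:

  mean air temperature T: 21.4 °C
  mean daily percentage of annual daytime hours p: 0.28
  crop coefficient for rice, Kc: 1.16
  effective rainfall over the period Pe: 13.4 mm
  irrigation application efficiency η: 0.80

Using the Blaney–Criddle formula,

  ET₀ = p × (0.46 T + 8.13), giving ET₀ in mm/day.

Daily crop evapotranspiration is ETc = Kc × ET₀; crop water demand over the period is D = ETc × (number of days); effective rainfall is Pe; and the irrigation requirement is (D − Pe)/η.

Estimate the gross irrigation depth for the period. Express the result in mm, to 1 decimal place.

56.2 mm

ET₀ = 0.28 × (0.46 × 21.4 + 8.13) = 0.28 × 17.974 = 5.0327 mm/d
ETc = Kc × ET₀ = 1.16 × 5.0327 = 5.8379 mm/d
Crop demand D = ETc × 10 d = 5.8379 × 10 = 58.379 mm
D − Pe = 58.379 − 13.4 = 44.979 mm
Gross irrigation = 44.979 / 0.80 = 56.224 mm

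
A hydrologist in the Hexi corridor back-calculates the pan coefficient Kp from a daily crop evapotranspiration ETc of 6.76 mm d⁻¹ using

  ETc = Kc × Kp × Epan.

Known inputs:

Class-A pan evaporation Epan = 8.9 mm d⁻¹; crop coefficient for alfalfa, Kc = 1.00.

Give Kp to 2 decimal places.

0.76

ETc = Kc × Kp × Epan  ⇒  Kp = ETc / (Kc × Epan)
Kp = 6.76 / (1.00 × 8.9) = 6.76 / 8.900 = 0.7596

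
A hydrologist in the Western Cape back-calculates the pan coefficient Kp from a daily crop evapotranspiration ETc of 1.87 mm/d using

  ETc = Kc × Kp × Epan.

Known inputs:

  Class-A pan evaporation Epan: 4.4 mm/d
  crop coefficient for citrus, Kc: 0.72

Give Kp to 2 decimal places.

0.59

ETc = Kc × Kp × Epan  ⇒  Kp = ETc / (Kc × Epan)
Kp = 1.87 / (0.72 × 4.4) = 1.87 / 3.168 = 0.5903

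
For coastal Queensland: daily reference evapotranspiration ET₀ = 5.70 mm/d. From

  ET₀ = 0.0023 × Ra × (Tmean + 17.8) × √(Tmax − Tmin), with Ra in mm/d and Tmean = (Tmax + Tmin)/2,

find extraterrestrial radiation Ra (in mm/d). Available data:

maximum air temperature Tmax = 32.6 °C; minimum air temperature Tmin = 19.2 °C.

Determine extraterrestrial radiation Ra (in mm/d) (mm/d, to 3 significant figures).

15.5 mm/d

Tmean = 25.90 °C; √ΔT = 3.6606
Ra = ET₀ / [0.0023 × (Tmean+17.8) × √ΔT] = 5.70 / (0.0023 × 43.70 × 3.6606) = 15.492 mm/d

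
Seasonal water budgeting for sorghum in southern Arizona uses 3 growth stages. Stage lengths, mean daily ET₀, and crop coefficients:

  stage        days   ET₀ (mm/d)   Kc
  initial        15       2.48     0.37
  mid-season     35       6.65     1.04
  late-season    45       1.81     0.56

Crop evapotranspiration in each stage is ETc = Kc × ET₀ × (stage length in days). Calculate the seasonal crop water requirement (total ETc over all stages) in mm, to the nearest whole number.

301 mm

initial: 0.37 × 2.48 × 15 = 13.76 mm
mid-season: 1.04 × 6.65 × 35 = 242.06 mm
late-season: 0.56 × 1.81 × 45 = 45.61 mm
Seasonal total = 301.43 mm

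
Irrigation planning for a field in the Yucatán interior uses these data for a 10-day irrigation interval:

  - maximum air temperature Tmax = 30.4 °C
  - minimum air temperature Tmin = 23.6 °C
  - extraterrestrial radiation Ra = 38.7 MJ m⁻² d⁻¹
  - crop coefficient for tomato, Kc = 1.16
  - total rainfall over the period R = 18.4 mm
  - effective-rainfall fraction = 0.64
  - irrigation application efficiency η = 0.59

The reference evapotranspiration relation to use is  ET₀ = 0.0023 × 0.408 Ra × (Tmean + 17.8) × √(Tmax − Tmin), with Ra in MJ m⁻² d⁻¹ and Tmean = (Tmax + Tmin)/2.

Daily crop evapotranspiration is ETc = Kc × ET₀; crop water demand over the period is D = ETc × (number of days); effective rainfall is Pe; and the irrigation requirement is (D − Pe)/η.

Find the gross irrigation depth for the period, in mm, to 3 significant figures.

Tmean = (30.4 + 23.6)/2 = 27.00 °C
0.408 Ra = 0.408 × 38.7 = 15.7896 mm/d equivalent
ET₀ = 0.0023 × 15.7896 × (27.00 + 17.8) × √6.8 = 0.0023 × 15.7896 × 44.80 × 2.6077 = 4.2426 mm/d
ETc = Kc × ET₀ = 1.16 × 4.2426 = 4.9214 mm/d
Crop demand D = ETc × 10 d = 4.9214 × 10 = 49.214 mm
Pe = 0.64 × 18.4 = 11.776 mm
D − Pe = 49.214 − 11.776 = 37.438 mm
Gross irrigation = 37.438 / 0.59 = 63.454 mm

63.5 mm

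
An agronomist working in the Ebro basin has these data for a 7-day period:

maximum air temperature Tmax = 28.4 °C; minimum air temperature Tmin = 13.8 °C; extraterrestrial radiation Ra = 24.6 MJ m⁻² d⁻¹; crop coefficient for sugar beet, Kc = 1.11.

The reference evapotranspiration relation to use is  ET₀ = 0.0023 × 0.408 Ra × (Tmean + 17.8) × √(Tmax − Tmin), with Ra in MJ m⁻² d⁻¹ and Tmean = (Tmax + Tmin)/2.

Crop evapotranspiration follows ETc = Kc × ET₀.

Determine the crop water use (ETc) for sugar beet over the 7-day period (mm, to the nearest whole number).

27 mm

Tmean = (28.4 + 13.8)/2 = 21.10 °C
0.408 Ra = 0.408 × 24.6 = 10.0368 mm/d equivalent
ET₀ = 0.0023 × 10.0368 × (21.10 + 17.8) × √14.6 = 0.0023 × 10.0368 × 38.90 × 3.8210 = 3.4312 mm/d
ETc = Kc × ET₀ = 1.11 × 3.4312 = 3.8086 mm/d
Over 7 days: 3.8086 × 7 = 26.660 mm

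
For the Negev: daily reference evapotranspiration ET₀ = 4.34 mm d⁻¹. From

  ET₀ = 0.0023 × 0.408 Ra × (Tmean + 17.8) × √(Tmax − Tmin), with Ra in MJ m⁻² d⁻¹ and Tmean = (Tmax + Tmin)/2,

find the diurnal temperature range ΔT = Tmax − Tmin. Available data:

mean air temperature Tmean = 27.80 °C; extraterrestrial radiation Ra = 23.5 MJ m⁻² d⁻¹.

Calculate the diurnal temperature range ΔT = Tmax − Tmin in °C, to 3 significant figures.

√ΔT = ET₀ / [0.0023 × 0.408 × Ra × (Tmean+17.8)] = 4.34 / (0.0023 × 9.5880 × 45.60) = 4.3159
ΔT = 4.3159² = 18.627 °C

18.6 °C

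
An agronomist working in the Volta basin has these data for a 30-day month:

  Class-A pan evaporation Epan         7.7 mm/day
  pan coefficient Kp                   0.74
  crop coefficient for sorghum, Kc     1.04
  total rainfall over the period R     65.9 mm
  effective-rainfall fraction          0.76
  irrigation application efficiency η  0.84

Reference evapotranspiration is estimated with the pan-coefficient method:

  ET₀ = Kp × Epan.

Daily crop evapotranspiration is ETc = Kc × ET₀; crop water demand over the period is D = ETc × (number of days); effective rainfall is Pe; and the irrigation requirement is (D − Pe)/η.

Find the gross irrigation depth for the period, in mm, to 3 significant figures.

ET₀ = 0.74 × 7.7 = 5.6980 mm/d
ETc = Kc × ET₀ = 1.04 × 5.6980 = 5.9259 mm/d
Crop demand D = ETc × 30 d = 5.9259 × 30 = 177.777 mm
Pe = 0.76 × 65.9 = 50.084 mm
D − Pe = 177.777 − 50.084 = 127.693 mm
Gross irrigation = 127.693 / 0.84 = 152.015 mm

152 mm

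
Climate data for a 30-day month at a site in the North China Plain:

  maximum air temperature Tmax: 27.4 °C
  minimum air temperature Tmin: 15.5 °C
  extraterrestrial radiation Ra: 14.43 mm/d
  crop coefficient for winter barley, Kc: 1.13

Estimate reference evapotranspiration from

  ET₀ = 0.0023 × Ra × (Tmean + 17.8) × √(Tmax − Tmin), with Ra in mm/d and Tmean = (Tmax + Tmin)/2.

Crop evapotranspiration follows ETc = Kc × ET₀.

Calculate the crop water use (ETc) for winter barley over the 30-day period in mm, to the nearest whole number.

152 mm

Tmean = (27.4 + 15.5)/2 = 21.45 °C
ET₀ = 0.0023 × 14.43 × (21.45 + 17.8) × √11.9 = 0.0023 × 14.43 × 39.25 × 3.4496 = 4.4937 mm/d
ETc = Kc × ET₀ = 1.13 × 4.4937 = 5.0779 mm/d
Over 30 days: 5.0779 × 30 = 152.337 mm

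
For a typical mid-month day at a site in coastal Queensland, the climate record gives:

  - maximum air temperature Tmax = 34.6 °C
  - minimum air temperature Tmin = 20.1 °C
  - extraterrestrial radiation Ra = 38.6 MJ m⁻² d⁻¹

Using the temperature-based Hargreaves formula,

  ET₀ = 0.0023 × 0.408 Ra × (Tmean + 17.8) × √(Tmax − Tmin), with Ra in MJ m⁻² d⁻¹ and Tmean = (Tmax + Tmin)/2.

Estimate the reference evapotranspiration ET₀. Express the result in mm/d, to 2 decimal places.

Tmean = (34.6 + 20.1)/2 = 27.35 °C
0.408 Ra = 0.408 × 38.6 = 15.7488 mm/d equivalent
ET₀ = 0.0023 × 15.7488 × (27.35 + 17.8) × √14.5 = 0.0023 × 15.7488 × 45.15 × 3.8079 = 6.2276 mm/d

6.23 mm/d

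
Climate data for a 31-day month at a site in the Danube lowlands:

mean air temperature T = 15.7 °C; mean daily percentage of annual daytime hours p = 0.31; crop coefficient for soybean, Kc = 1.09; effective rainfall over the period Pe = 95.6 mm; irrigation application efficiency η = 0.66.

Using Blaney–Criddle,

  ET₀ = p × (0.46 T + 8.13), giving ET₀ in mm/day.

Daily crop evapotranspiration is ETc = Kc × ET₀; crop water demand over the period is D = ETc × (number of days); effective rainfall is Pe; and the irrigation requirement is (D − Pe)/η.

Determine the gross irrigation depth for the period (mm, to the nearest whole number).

99 mm

ET₀ = 0.31 × (0.46 × 15.7 + 8.13) = 0.31 × 15.352 = 4.7591 mm/d
ETc = Kc × ET₀ = 1.09 × 4.7591 = 5.1874 mm/d
Crop demand D = ETc × 31 d = 5.1874 × 31 = 160.809 mm
D − Pe = 160.809 − 95.6 = 65.209 mm
Gross irrigation = 65.209 / 0.66 = 98.802 mm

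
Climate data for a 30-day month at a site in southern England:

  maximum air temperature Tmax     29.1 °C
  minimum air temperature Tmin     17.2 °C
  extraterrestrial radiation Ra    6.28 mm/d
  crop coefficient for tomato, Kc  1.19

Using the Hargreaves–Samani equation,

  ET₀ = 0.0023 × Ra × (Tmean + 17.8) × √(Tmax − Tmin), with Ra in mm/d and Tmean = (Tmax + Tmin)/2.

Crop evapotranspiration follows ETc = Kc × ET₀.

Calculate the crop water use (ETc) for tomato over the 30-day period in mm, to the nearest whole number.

73 mm

Tmean = (29.1 + 17.2)/2 = 23.15 °C
ET₀ = 0.0023 × 6.28 × (23.15 + 17.8) × √11.9 = 0.0023 × 6.28 × 40.95 × 3.4496 = 2.0404 mm/d
ETc = Kc × ET₀ = 1.19 × 2.0404 = 2.4281 mm/d
Over 30 days: 2.4281 × 30 = 72.843 mm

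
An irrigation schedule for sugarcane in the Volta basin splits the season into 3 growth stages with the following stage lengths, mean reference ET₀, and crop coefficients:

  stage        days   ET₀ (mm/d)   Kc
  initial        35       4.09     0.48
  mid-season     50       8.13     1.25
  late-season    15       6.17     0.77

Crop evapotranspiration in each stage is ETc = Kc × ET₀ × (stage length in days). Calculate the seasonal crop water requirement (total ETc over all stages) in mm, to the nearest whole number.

648 mm

initial: 0.48 × 4.09 × 35 = 68.71 mm
mid-season: 1.25 × 8.13 × 50 = 508.13 mm
late-season: 0.77 × 6.17 × 15 = 71.26 mm
Seasonal total = 648.10 mm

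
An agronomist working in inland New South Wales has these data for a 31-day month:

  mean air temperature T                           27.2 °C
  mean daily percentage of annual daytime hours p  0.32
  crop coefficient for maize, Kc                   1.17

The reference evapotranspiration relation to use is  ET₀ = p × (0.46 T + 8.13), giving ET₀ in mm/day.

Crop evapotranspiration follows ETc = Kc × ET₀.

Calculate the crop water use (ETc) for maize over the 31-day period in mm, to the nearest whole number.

240 mm

ET₀ = 0.32 × (0.46 × 27.2 + 8.13) = 0.32 × 20.642 = 6.6054 mm/d
ETc = Kc × ET₀ = 1.17 × 6.6054 = 7.7283 mm/d
Over 31 days: 7.7283 × 31 = 239.577 mm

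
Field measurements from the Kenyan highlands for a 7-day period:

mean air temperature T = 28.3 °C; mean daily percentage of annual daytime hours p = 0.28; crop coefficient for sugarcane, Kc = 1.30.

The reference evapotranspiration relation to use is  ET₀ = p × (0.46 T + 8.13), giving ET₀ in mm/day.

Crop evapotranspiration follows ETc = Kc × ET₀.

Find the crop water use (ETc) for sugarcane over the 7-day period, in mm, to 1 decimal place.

53.9 mm

ET₀ = 0.28 × (0.46 × 28.3 + 8.13) = 0.28 × 21.148 = 5.9214 mm/d
ETc = Kc × ET₀ = 1.30 × 5.9214 = 7.6978 mm/d
Over 7 days: 7.6978 × 7 = 53.885 mm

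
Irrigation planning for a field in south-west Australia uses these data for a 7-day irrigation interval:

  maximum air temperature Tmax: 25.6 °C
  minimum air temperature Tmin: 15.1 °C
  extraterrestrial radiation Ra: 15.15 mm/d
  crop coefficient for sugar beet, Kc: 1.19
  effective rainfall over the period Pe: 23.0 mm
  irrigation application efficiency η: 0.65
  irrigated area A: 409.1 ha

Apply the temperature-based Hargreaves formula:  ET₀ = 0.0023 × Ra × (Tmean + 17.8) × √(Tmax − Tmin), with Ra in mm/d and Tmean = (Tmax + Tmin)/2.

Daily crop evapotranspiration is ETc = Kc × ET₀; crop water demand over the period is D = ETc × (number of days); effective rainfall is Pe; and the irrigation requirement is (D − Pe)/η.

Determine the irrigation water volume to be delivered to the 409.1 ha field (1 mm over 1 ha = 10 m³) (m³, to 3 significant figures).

Tmean = (25.6 + 15.1)/2 = 20.35 °C
ET₀ = 0.0023 × 15.15 × (20.35 + 17.8) × √10.5 = 0.0023 × 15.15 × 38.15 × 3.2404 = 4.3076 mm/d
ETc = Kc × ET₀ = 1.19 × 4.3076 = 5.1260 mm/d
Crop demand D = ETc × 7 d = 5.1260 × 7 = 35.882 mm
D − Pe = 35.882 − 23.0 = 12.882 mm
Gross irrigation = 12.882 / 0.65 = 19.818 mm
Volume = 19.818 mm × 409.1 ha × 10 = 81075.4 m³

81100 m³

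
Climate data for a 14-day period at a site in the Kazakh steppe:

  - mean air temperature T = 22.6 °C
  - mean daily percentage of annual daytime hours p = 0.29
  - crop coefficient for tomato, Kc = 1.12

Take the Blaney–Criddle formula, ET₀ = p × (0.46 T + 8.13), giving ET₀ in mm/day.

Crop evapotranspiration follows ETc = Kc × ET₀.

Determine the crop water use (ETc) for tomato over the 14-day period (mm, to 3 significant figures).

84.2 mm

ET₀ = 0.29 × (0.46 × 22.6 + 8.13) = 0.29 × 18.526 = 5.3725 mm/d
ETc = Kc × ET₀ = 1.12 × 5.3725 = 6.0172 mm/d
Over 14 days: 6.0172 × 14 = 84.241 mm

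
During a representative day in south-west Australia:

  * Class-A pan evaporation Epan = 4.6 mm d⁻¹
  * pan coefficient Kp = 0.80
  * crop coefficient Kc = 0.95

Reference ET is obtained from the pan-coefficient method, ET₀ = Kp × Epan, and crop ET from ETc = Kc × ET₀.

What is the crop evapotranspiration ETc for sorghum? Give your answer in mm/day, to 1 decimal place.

ET₀ = 0.80 × 4.6 = 3.6800 mm/d
ETc = Kc × ET₀ = 0.95 × 3.6800 = 3.4960 mm/d

3.5 mm/day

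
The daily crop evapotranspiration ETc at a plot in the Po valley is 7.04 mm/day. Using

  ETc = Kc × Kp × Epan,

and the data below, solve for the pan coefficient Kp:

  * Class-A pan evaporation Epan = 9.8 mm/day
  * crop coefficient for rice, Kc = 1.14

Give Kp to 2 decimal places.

0.63

ETc = Kc × Kp × Epan  ⇒  Kp = ETc / (Kc × Epan)
Kp = 7.04 / (1.14 × 9.8) = 7.04 / 11.172 = 0.6301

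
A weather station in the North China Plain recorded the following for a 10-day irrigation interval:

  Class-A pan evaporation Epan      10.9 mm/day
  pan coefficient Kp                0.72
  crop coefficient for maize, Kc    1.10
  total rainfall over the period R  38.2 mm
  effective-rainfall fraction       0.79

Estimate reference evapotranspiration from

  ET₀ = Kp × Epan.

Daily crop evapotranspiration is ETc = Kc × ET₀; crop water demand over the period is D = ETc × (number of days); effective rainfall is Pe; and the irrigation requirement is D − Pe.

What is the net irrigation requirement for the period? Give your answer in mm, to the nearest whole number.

ET₀ = 0.72 × 10.9 = 7.8480 mm/d
ETc = Kc × ET₀ = 1.10 × 7.8480 = 8.6328 mm/d
Crop demand D = ETc × 10 d = 8.6328 × 10 = 86.328 mm
Pe = 0.79 × 38.2 = 30.178 mm
D − Pe = 86.328 − 30.178 = 56.150 mm

56 mm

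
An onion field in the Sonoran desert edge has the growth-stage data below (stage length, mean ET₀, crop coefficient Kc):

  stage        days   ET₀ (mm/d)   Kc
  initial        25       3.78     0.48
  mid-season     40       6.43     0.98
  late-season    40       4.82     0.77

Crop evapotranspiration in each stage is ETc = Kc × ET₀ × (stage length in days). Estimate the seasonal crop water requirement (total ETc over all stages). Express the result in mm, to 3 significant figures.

initial: 0.48 × 3.78 × 25 = 45.36 mm
mid-season: 0.98 × 6.43 × 40 = 252.06 mm
late-season: 0.77 × 4.82 × 40 = 148.46 mm
Seasonal total = 445.88 mm

446 mm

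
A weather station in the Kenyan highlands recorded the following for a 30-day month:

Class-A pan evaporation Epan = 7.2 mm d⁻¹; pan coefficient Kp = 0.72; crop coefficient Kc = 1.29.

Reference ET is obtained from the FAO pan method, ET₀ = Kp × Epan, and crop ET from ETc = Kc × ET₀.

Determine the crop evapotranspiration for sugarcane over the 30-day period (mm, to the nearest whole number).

201 mm

ET₀ = 0.72 × 7.2 = 5.1840 mm/d
ETc = Kc × ET₀ = 1.29 × 5.1840 = 6.6874 mm/d
Over 30 days: 6.6874 × 30 = 200.622 mm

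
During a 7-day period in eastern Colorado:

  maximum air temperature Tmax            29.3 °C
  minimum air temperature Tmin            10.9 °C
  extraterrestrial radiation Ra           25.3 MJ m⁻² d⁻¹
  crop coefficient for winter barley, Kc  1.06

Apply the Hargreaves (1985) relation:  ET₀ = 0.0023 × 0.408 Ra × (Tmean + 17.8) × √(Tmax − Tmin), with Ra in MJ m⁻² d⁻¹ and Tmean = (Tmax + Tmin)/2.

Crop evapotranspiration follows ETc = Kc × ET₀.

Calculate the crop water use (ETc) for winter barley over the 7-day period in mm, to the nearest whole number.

29 mm

Tmean = (29.3 + 10.9)/2 = 20.10 °C
0.408 Ra = 0.408 × 25.3 = 10.3224 mm/d equivalent
ET₀ = 0.0023 × 10.3224 × (20.10 + 17.8) × √18.4 = 0.0023 × 10.3224 × 37.90 × 4.2895 = 3.8597 mm/d
ETc = Kc × ET₀ = 1.06 × 3.8597 = 4.0913 mm/d
Over 7 days: 4.0913 × 7 = 28.639 mm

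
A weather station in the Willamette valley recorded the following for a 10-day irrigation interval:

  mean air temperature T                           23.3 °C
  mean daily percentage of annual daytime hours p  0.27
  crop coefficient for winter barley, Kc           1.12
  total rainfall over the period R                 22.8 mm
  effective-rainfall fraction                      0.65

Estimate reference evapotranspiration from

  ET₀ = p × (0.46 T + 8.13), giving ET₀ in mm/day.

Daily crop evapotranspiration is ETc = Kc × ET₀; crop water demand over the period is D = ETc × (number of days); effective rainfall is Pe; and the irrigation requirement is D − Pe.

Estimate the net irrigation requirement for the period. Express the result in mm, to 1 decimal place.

ET₀ = 0.27 × (0.46 × 23.3 + 8.13) = 0.27 × 18.848 = 5.0890 mm/d
ETc = Kc × ET₀ = 1.12 × 5.0890 = 5.6997 mm/d
Crop demand D = ETc × 10 d = 5.6997 × 10 = 56.997 mm
Pe = 0.65 × 22.8 = 14.820 mm
D − Pe = 56.997 − 14.820 = 42.177 mm

42.2 mm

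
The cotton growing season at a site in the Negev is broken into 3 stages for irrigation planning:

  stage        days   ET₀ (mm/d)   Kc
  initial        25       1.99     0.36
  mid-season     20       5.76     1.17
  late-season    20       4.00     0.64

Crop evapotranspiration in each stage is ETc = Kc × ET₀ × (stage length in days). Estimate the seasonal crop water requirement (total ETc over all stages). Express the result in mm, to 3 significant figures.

204 mm

initial: 0.36 × 1.99 × 25 = 17.91 mm
mid-season: 1.17 × 5.76 × 20 = 134.78 mm
late-season: 0.64 × 4.00 × 20 = 51.20 mm
Seasonal total = 203.89 mm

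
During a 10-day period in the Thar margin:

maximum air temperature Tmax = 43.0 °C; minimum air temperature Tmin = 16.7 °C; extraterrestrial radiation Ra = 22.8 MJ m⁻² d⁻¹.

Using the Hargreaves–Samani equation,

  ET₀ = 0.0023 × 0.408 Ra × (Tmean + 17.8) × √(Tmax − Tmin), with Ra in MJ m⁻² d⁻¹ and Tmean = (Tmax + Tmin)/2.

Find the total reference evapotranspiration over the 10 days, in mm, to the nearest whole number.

52 mm

Tmean = (43.0 + 16.7)/2 = 29.85 °C
0.408 Ra = 0.408 × 22.8 = 9.3024 mm/d equivalent
ET₀ = 0.0023 × 9.3024 × (29.85 + 17.8) × √26.3 = 0.0023 × 9.3024 × 47.65 × 5.1284 = 5.2284 mm/d
Over 10 days: 5.2284 × 10 = 52.284 mm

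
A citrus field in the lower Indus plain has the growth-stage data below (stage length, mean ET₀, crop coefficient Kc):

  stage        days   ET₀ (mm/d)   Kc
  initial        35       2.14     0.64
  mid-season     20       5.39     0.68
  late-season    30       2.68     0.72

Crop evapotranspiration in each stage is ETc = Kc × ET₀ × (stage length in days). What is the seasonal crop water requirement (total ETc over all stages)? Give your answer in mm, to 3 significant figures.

initial: 0.64 × 2.14 × 35 = 47.94 mm
mid-season: 0.68 × 5.39 × 20 = 73.30 mm
late-season: 0.72 × 2.68 × 30 = 57.89 mm
Seasonal total = 179.13 mm

179 mm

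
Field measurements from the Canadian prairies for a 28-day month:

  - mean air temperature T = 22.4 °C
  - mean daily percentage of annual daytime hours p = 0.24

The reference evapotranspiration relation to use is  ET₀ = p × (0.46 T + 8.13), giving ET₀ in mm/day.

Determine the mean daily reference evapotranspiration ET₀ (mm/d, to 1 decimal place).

4.4 mm/d

ET₀ = 0.24 × (0.46 × 22.4 + 8.13) = 0.24 × 18.434 = 4.4242 mm/d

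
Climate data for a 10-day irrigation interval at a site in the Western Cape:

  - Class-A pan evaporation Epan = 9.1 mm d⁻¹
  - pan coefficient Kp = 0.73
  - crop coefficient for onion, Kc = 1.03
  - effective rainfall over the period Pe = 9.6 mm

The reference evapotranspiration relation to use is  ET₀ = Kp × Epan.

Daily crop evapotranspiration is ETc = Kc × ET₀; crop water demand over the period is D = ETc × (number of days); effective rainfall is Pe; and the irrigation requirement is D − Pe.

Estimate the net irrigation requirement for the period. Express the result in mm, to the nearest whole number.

ET₀ = 0.73 × 9.1 = 6.6430 mm/d
ETc = Kc × ET₀ = 1.03 × 6.6430 = 6.8423 mm/d
Crop demand D = ETc × 10 d = 6.8423 × 10 = 68.423 mm
D − Pe = 68.423 − 9.6 = 58.823 mm

59 mm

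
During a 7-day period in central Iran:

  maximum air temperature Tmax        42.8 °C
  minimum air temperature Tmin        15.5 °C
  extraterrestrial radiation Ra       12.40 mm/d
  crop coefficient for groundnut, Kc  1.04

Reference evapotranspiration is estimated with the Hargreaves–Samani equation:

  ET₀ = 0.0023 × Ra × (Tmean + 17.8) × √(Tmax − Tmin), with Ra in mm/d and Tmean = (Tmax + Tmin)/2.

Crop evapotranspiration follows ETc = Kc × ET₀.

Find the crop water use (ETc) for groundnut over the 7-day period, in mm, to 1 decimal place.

50.9 mm

Tmean = (42.8 + 15.5)/2 = 29.15 °C
ET₀ = 0.0023 × 12.40 × (29.15 + 17.8) × √27.3 = 0.0023 × 12.40 × 46.95 × 5.2249 = 6.9962 mm/d
ETc = Kc × ET₀ = 1.04 × 6.9962 = 7.2760 mm/d
Over 7 days: 7.2760 × 7 = 50.932 mm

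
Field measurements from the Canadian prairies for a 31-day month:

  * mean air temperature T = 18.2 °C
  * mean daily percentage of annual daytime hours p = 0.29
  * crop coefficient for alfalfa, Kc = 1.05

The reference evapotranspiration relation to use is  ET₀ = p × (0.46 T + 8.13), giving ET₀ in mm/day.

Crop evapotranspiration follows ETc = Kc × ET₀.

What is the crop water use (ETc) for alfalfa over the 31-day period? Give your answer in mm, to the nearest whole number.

156 mm

ET₀ = 0.29 × (0.46 × 18.2 + 8.13) = 0.29 × 16.502 = 4.7856 mm/d
ETc = Kc × ET₀ = 1.05 × 4.7856 = 5.0249 mm/d
Over 31 days: 5.0249 × 31 = 155.772 mm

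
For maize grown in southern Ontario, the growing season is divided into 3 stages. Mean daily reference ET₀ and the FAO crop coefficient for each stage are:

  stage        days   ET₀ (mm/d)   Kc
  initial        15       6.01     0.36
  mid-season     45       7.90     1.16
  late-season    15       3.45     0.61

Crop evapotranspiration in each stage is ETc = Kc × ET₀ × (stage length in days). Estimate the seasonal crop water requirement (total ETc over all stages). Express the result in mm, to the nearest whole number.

476 mm

initial: 0.36 × 6.01 × 15 = 32.45 mm
mid-season: 1.16 × 7.90 × 45 = 412.38 mm
late-season: 0.61 × 3.45 × 15 = 31.57 mm
Seasonal total = 476.40 mm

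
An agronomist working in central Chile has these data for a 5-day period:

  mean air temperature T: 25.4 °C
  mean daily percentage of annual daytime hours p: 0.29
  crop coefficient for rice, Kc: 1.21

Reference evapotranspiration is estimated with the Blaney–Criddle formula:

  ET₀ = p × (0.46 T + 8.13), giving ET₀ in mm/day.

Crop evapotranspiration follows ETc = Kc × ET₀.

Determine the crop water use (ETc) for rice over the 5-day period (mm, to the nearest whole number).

ET₀ = 0.29 × (0.46 × 25.4 + 8.13) = 0.29 × 19.814 = 5.7461 mm/d
ETc = Kc × ET₀ = 1.21 × 5.7461 = 6.9528 mm/d
Over 5 days: 6.9528 × 5 = 34.764 mm

35 mm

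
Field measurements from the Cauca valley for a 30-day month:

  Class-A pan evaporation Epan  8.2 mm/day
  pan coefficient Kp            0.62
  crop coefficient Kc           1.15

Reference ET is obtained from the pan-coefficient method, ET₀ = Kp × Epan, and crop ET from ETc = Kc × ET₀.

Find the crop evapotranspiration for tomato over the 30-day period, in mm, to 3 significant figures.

ET₀ = 0.62 × 8.2 = 5.0840 mm/d
ETc = Kc × ET₀ = 1.15 × 5.0840 = 5.8466 mm/d
Over 30 days: 5.8466 × 30 = 175.398 mm

175 mm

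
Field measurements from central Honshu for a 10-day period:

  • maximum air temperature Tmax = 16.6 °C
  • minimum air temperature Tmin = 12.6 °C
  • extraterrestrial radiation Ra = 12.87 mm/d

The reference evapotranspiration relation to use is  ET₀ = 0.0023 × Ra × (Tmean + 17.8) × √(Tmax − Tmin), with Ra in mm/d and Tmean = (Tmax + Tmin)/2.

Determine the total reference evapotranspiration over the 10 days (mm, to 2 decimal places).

Tmean = (16.6 + 12.6)/2 = 14.60 °C
ET₀ = 0.0023 × 12.87 × (14.60 + 17.8) × √4.0 = 0.0023 × 12.87 × 32.40 × 2.0000 = 1.9181 mm/d
Over 10 days: 1.9181 × 10 = 19.181 mm

19.18 mm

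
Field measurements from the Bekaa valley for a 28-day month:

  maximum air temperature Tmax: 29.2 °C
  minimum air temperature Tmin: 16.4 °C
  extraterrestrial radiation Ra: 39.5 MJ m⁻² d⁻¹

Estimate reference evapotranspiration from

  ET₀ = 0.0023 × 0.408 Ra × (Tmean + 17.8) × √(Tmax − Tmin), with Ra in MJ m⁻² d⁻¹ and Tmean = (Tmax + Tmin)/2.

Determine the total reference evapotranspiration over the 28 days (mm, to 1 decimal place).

150.8 mm

Tmean = (29.2 + 16.4)/2 = 22.80 °C
0.408 Ra = 0.408 × 39.5 = 16.1160 mm/d equivalent
ET₀ = 0.0023 × 16.1160 × (22.80 + 17.8) × √12.8 = 0.0023 × 16.1160 × 40.60 × 3.5777 = 5.3841 mm/d
Over 28 days: 5.3841 × 28 = 150.755 mm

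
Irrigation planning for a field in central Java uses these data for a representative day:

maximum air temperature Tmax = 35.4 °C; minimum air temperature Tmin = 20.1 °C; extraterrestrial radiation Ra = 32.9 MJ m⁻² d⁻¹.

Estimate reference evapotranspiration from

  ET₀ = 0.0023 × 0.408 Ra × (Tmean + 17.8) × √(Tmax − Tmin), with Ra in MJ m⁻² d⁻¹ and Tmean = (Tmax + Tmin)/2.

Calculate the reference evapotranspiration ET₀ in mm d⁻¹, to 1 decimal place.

5.5 mm d⁻¹

Tmean = (35.4 + 20.1)/2 = 27.75 °C
0.408 Ra = 0.408 × 32.9 = 13.4232 mm/d equivalent
ET₀ = 0.0023 × 13.4232 × (27.75 + 17.8) × √15.3 = 0.0023 × 13.4232 × 45.55 × 3.9115 = 5.5007 mm/d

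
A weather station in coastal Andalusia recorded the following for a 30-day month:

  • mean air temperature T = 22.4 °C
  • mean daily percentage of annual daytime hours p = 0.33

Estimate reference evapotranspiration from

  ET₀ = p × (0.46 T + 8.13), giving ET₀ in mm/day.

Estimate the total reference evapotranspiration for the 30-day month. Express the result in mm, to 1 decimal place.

ET₀ = 0.33 × (0.46 × 22.4 + 8.13) = 0.33 × 18.434 = 6.0832 mm/d
Monthly total = 6.0832 × 30 = 182.496 mm

182.5 mm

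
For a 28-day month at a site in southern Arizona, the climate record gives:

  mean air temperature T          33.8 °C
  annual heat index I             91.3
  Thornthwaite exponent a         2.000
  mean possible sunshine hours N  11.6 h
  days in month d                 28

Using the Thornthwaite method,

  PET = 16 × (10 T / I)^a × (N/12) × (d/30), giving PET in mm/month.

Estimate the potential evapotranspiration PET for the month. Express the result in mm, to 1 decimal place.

197.8 mm

10T/I = 10 × 33.8 / 91.3 = 3.7021
(10T/I)^a = 3.7021^2.000 = 13.7055
Uncorrected PET = 16 × 13.7055 = 219.288 mm
Correction = (N/12)(d/30) = (11.6/12)(28/30) = 0.9022
PET = 219.288 × 0.9022 = 197.842 mm/month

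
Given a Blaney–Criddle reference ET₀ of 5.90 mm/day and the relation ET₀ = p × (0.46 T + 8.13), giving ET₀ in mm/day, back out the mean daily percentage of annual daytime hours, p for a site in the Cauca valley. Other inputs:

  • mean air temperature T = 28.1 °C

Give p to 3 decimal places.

p = ET₀ / (0.46 T + 8.13) = 5.90 / (0.46 × 28.1 + 8.13) = 5.90 / 21.056 = 0.2802

0.280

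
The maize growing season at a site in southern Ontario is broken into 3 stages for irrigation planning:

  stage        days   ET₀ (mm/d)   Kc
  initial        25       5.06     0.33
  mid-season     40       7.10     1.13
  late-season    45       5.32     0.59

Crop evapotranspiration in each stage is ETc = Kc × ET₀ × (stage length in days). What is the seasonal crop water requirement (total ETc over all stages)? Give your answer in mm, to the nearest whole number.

504 mm

initial: 0.33 × 5.06 × 25 = 41.75 mm
mid-season: 1.13 × 7.10 × 40 = 320.92 mm
late-season: 0.59 × 5.32 × 45 = 141.25 mm
Seasonal total = 503.92 mm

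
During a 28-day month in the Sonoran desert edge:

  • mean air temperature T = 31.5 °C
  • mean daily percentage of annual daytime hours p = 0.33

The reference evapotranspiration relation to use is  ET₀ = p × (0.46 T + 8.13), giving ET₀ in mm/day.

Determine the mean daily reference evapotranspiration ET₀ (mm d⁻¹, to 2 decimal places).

ET₀ = 0.33 × (0.46 × 31.5 + 8.13) = 0.33 × 22.620 = 7.4646 mm/d

7.46 mm d⁻¹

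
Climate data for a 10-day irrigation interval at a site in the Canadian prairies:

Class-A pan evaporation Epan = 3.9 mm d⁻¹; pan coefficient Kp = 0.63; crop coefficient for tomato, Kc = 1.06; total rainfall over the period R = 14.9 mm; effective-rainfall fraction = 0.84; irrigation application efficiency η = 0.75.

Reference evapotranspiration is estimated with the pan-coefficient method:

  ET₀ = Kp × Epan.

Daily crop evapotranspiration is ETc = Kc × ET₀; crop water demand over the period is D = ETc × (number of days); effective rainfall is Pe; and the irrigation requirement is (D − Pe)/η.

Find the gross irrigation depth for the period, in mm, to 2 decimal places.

18.04 mm

ET₀ = 0.63 × 3.9 = 2.4570 mm/d
ETc = Kc × ET₀ = 1.06 × 2.4570 = 2.6044 mm/d
Crop demand D = ETc × 10 d = 2.6044 × 10 = 26.044 mm
Pe = 0.84 × 14.9 = 12.516 mm
D − Pe = 26.044 − 12.516 = 13.528 mm
Gross irrigation = 13.528 / 0.75 = 18.037 mm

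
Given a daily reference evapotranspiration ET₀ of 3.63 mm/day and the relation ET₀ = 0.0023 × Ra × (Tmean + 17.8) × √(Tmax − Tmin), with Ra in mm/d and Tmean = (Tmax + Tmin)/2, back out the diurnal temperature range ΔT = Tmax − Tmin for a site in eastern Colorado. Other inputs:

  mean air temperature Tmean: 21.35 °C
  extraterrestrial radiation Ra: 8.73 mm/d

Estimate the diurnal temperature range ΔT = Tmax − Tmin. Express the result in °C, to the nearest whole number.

21 °C

√ΔT = ET₀ / [0.0023 × Ra × (Tmean+17.8)] = 3.63 / (0.0023 × 8.73 × 39.15) = 4.6178
ΔT = 4.6178² = 21.324 °C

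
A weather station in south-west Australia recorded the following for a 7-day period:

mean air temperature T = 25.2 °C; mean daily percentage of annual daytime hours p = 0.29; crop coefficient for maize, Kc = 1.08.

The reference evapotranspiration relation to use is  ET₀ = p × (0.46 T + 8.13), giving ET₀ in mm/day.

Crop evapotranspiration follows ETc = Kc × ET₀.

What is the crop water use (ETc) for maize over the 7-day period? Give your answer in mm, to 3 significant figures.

43.2 mm

ET₀ = 0.29 × (0.46 × 25.2 + 8.13) = 0.29 × 19.722 = 5.7194 mm/d
ETc = Kc × ET₀ = 1.08 × 5.7194 = 6.1770 mm/d
Over 7 days: 6.1770 × 7 = 43.239 mm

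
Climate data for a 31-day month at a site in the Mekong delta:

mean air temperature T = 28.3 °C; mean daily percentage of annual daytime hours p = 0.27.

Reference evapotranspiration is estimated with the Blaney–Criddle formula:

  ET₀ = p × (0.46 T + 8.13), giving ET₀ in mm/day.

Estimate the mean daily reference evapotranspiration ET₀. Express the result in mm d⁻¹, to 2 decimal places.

5.71 mm d⁻¹

ET₀ = 0.27 × (0.46 × 28.3 + 8.13) = 0.27 × 21.148 = 5.7100 mm/d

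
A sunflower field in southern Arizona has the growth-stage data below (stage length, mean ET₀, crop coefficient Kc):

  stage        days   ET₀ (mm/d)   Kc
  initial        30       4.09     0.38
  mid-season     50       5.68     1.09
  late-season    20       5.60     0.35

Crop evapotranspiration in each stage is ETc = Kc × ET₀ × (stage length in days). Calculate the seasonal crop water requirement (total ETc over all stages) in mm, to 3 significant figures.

395 mm

initial: 0.38 × 4.09 × 30 = 46.63 mm
mid-season: 1.09 × 5.68 × 50 = 309.56 mm
late-season: 0.35 × 5.60 × 20 = 39.20 mm
Seasonal total = 395.39 mm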